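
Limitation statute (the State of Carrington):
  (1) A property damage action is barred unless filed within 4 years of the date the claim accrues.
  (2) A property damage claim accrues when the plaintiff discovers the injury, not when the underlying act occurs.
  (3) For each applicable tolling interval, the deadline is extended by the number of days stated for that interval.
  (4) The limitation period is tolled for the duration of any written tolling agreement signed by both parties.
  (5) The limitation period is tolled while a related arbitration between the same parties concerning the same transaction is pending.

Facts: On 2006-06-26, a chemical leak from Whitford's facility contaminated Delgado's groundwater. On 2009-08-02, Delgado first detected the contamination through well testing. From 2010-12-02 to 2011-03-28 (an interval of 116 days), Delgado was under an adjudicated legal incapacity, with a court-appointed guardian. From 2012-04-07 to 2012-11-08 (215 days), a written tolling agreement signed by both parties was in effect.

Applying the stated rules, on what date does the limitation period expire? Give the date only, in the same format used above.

2014-03-05

Accrual is tied to discovery, so the period began on 2009-08-02 rather than on 2006-06-26 when the act occurred.
Adding the 4 years base period to 2009-08-02 gives a deadline of 2013-08-02, before any tolling.
The written tolling agreement from 2012-04-07 to 2012-11-08 tolled the period for 215 days, extending the deadline to 2014-03-05.
No stated provision tolls the period for the plaintiff's incapacity, so the interval from 2010-12-02 to 2011-03-28 has no effect on the deadline.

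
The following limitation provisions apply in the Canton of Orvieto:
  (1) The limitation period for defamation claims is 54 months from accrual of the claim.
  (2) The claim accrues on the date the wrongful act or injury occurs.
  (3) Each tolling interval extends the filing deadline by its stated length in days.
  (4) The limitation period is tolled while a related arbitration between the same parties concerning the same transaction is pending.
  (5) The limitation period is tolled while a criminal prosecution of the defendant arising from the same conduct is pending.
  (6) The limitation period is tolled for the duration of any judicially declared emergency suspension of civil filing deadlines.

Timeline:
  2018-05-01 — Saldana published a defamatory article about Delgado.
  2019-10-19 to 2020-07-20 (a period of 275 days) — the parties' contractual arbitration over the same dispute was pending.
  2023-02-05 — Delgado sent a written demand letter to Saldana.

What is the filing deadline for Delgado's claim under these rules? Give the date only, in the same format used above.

2023-08-03

The limitation period began to run on 2018-05-01.
54 months from 2018-05-01 is 2022-11-01.
Because the pending related arbitration ran from 2019-10-19 to 2020-07-20, the deadline is extended by 275 days to 2023-08-03.
Nothing else in the chronology tolls or restarts the period.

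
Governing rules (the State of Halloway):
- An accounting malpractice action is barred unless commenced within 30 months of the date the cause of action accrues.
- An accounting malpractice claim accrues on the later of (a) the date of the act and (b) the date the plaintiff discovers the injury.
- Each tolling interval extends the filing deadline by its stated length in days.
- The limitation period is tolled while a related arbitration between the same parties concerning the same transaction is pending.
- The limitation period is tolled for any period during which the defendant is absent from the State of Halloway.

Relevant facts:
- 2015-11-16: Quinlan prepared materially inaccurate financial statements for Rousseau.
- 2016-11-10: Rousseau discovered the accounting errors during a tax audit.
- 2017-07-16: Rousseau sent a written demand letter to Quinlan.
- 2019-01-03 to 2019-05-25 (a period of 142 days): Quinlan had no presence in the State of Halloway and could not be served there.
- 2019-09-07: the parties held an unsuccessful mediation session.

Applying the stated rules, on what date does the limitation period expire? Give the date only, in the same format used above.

2019-09-29

The claim accrued on 2016-11-10 — the later of the 2015-11-16 act and the 2016-11-10 discovery.
30 months from 2016-11-10 is 2019-05-10.
Because the defendant's absence from the jurisdiction ran from 2019-01-03 to 2019-05-25, the deadline is extended by 142 days to 2019-09-29.
Nothing else in the chronology tolls or restarts the period.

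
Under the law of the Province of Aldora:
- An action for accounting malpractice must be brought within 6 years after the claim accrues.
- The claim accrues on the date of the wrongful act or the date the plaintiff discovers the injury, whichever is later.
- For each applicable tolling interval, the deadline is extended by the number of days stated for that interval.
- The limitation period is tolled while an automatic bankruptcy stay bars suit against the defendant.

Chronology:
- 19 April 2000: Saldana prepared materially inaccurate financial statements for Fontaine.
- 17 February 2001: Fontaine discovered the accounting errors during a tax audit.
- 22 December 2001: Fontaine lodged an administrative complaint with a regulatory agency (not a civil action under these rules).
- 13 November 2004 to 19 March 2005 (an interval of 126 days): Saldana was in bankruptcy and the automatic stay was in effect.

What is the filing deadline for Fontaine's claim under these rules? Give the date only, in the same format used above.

Taking the later of the act (19 April 2000) and discovery (17 February 2001), the claim accrued on 17 February 2001.
Adding the 6 years base period to 17 February 2001 gives a deadline of 17 February 2007, before any tolling.
The automatic bankruptcy stay from 13 November 2004 to 19 March 2005 tolled the period for 126 days, extending the deadline to 23 June 2007.
None of the other events listed affects the running of the period under the stated rules.

23 June 2007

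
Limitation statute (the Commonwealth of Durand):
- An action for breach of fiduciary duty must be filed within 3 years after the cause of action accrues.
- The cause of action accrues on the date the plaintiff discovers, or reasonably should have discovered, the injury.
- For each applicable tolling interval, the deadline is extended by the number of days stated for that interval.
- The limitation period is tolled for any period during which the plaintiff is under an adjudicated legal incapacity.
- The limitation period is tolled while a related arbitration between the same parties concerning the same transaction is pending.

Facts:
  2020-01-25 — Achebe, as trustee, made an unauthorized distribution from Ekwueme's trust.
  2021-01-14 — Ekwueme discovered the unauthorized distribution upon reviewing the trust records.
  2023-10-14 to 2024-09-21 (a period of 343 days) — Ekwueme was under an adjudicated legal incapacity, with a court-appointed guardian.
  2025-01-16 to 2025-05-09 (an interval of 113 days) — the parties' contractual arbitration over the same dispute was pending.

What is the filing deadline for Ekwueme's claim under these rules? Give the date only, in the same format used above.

2024-12-22

The claim did not accrue until Ekwueme discovered the injury on 2021-01-14; the 2020-01-25 act date does not start the clock under the stated rule.
The untolled deadline — 3 years after 2021-01-14 — is 2024-01-14.
The period was tolled for 343 days by the plaintiff's legal incapacity (2023-10-14 to 2024-09-21), pushing the deadline to 2024-12-22.
The pending related arbitration starting 2025-01-16 came too late — the period had run on 2024-12-22 — and so does not extend the deadline.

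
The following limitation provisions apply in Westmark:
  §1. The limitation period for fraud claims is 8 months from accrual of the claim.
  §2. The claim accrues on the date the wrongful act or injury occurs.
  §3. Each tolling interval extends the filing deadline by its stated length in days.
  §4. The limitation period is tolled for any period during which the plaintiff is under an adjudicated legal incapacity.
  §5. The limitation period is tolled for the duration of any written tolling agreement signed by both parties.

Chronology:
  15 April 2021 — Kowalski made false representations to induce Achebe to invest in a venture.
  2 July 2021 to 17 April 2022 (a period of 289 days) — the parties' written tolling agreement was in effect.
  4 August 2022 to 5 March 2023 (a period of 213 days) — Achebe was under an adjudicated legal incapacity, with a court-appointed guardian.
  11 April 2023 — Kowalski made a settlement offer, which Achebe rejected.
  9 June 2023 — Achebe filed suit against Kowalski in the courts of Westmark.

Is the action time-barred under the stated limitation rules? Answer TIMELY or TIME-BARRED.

TIME-BARRED

The claim accrued on 15 April 2021, the date of the act.
8 months from 15 April 2021 is 15 December 2021.
Because the written tolling agreement ran from 2 July 2021 to 17 April 2022, the deadline is extended by 289 days to 30 September 2022.
The period was tolled for 213 days by the plaintiff's legal incapacity (4 August 2022 to 5 March 2023), pushing the deadline to 1 May 2023.
None of the other events listed affects the running of the period under the stated rules.
Filing on 9 June 2023 missed the 1 May 2023 deadline — the action is time-barred.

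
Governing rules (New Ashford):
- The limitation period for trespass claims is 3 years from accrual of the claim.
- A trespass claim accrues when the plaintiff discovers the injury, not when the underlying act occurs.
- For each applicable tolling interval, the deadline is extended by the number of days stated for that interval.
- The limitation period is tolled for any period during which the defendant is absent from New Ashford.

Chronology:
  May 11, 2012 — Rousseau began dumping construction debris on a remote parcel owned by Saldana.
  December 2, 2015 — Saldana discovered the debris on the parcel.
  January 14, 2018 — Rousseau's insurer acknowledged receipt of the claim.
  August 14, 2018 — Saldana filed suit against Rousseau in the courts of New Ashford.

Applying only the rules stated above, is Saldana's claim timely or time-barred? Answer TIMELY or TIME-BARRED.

TIMELY

Accrual is tied to discovery, so the period began on December 2, 2015 rather than on May 11, 2012 when the act occurred.
Adding the 3 years base period to December 2, 2015 gives a deadline of December 2, 2018, before any tolling.
Nothing else in the chronology tolls or restarts the period.
Saldana filed on August 14, 2018, before the December 2, 2018 deadline, so the action is timely.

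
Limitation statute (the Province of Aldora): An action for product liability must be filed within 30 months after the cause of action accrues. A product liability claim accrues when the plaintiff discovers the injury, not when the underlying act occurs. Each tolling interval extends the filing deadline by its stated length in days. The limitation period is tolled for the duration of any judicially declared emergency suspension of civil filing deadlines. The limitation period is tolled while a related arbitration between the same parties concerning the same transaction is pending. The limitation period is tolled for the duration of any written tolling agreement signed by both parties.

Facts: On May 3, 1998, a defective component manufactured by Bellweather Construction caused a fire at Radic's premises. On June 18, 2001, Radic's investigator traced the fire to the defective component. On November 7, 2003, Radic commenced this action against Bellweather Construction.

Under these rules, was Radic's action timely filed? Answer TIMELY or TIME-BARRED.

TIMELY

Under the discovery rule, the claim accrued on June 18, 2001, when Radic discovered the injury — not on the May 3, 1998 date of the underlying act.
The untolled deadline — 30 months after June 18, 2001 — is December 18, 2003.
The November 7, 2003 filing precedes the December 18, 2003 deadline; the claim is timely.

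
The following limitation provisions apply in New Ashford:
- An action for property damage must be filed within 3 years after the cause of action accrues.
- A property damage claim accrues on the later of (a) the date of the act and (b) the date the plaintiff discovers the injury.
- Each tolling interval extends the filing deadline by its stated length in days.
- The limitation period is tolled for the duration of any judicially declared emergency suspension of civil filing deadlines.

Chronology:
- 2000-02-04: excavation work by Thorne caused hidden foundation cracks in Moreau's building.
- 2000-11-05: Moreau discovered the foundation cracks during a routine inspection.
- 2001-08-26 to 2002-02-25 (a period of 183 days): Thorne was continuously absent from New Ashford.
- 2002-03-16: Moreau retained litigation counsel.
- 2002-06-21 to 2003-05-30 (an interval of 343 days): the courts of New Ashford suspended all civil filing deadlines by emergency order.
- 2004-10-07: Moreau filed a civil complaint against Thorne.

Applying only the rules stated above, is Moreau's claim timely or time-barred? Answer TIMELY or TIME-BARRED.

TIMELY

Taking the later of the act (2000-02-04) and discovery (2000-11-05), the claim accrued on 2000-11-05.
3 years from 2000-11-05 is 2003-11-05.
Because the emergency suspension of filing deadlines ran from 2002-06-21 to 2003-05-30, the deadline is extended by 343 days to 2004-10-13.
No stated provision tolls the period for the defendant's absence, so the interval from 2001-08-26 to 2002-02-25 has no effect on the deadline.
None of the other events listed affects the running of the period under the stated rules.
Moreau filed on 2004-10-07, before the 2004-10-13 deadline, so the action is timely.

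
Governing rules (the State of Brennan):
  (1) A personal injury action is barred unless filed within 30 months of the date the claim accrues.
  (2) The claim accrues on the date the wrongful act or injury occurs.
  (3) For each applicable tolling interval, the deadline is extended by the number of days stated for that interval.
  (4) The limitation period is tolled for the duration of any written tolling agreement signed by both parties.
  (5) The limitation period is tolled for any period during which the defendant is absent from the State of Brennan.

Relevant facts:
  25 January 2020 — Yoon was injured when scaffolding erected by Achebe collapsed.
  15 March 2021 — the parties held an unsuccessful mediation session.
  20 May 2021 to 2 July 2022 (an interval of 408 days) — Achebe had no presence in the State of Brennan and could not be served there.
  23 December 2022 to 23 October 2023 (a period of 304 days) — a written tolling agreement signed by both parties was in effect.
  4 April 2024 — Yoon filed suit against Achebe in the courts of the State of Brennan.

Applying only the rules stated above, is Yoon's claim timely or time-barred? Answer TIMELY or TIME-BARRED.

TIMELY

The limitation period began to run on 25 January 2020.
The untolled deadline — 30 months after 25 January 2020 — is 25 July 2022.
The defendant's absence from the jurisdiction from 20 May 2021 to 2 July 2022 tolled the period for 408 days, extending the deadline to 6 September 2023.
The period was tolled for 304 days by the written tolling agreement (23 December 2022 to 23 October 2023), pushing the deadline to 6 July 2024.
Nothing else in the chronology tolls or restarts the period.
Filing on 4 April 2024 beat the 6 July 2024 deadline — the action is timely.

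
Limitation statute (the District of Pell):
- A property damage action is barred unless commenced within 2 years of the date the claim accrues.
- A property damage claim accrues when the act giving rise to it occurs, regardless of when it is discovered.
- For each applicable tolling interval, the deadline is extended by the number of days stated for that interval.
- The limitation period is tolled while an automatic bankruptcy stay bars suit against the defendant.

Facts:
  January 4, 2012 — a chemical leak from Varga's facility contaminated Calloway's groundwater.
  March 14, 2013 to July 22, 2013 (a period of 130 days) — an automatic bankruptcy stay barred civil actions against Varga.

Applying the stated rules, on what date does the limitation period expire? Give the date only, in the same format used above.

The claim accrued on January 4, 2012, when the wrongful act occurred.
Adding the 2 years base period to January 4, 2012 gives a deadline of January 4, 2014, before any tolling.
Because the automatic bankruptcy stay ran from March 14, 2013 to July 22, 2013, the deadline is extended by 130 days to May 14, 2014.

May 14, 2014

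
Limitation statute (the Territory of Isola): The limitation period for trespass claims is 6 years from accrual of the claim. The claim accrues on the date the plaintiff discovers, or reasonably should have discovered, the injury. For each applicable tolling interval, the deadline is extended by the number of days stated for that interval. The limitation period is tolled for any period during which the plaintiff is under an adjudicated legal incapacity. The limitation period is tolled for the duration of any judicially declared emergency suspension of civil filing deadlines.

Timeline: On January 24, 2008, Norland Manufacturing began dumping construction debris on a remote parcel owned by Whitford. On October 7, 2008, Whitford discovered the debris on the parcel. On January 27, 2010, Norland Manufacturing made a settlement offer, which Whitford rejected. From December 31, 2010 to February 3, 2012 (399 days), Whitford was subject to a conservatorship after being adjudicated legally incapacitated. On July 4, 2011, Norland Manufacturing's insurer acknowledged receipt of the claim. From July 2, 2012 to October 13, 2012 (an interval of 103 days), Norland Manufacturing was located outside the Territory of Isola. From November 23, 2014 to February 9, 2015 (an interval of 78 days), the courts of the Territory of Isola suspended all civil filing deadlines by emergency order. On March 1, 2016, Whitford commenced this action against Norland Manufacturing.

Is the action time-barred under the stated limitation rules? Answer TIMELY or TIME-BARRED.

TIME-BARRED

The claim did not accrue until Whitford discovered the injury on October 7, 2008; the January 24, 2008 act date does not start the clock under the stated rule.
Adding the 6 years base period to October 7, 2008 gives a deadline of October 7, 2014, before any tolling.
The period was tolled for 399 days by the plaintiff's legal incapacity (December 31, 2010 to February 3, 2012), pushing the deadline to November 10, 2015.
The emergency suspension of filing deadlines from November 23, 2014 to February 9, 2015 tolled the period for 78 days, extending the deadline to January 27, 2016.
No stated provision tolls the period for the defendant's absence, so the interval from July 2, 2012 to October 13, 2012 has no effect on the deadline.
None of the other events listed affects the running of the period under the stated rules.
Filing on March 1, 2016 missed the January 27, 2016 deadline — the action is time-barred.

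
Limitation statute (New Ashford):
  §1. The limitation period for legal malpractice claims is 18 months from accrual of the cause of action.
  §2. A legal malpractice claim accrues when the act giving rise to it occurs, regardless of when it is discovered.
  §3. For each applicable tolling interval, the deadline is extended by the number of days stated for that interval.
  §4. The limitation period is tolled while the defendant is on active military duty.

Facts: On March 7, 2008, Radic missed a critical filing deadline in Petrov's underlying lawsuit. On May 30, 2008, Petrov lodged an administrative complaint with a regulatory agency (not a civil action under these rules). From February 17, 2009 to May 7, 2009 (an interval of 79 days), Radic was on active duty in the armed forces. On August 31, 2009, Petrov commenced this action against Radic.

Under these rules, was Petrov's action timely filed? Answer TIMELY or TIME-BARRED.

The claim accrued on March 7, 2008, when the wrongful act occurred.
18 months from March 7, 2008 is September 7, 2009.
The period was tolled for 79 days by the defendant's active military service (February 17, 2009 to May 7, 2009), pushing the deadline to November 25, 2009.
The other events in the timeline have no effect on the limitation period under the stated rules.
The August 31, 2009 filing precedes the November 25, 2009 deadline; the claim is timely.

TIMELY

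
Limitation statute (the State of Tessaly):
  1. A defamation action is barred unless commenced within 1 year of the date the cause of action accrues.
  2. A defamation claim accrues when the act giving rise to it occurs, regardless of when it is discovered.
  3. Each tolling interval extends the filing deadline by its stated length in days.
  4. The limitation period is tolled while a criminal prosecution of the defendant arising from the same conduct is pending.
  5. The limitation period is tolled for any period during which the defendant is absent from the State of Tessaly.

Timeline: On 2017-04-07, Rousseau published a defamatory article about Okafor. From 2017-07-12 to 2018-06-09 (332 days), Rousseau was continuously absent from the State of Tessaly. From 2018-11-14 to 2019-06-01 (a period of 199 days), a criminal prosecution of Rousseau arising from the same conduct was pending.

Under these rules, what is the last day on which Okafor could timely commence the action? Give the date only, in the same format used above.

2019-09-20

The cause of action accrued on 2017-04-07, the date of the act.
1 year from 2017-04-07 is 2018-04-07.
The period was tolled for 332 days by the defendant's absence from the jurisdiction (2017-07-12 to 2018-06-09), pushing the deadline to 2019-03-05.
Because the pending criminal prosecution ran from 2018-11-14 to 2019-06-01, the deadline is extended by 199 days to 2019-09-20.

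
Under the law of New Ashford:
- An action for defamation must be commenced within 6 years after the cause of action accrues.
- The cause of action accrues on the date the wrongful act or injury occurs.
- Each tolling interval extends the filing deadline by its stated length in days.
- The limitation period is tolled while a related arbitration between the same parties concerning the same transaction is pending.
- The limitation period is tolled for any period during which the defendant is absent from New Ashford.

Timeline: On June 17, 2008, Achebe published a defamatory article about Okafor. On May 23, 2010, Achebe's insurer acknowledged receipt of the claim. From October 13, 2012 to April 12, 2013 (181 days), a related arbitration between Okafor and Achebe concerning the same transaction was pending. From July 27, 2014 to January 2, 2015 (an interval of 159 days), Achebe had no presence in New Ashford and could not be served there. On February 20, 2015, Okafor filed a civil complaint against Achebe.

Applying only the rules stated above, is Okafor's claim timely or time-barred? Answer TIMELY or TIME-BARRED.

TIMELY

The limitation period began to run on June 17, 2008.
Adding the 6 years base period to June 17, 2008 gives a deadline of June 17, 2014, before any tolling.
Because the pending related arbitration ran from October 13, 2012 to April 12, 2013, the deadline is extended by 181 days to December 15, 2014.
The period was tolled for 159 days by the defendant's absence from the jurisdiction (July 27, 2014 to January 2, 2015), pushing the deadline to May 23, 2015.
The other events in the timeline have no effect on the limitation period under the stated rules.
The February 20, 2015 filing precedes the May 23, 2015 deadline; the claim is timely.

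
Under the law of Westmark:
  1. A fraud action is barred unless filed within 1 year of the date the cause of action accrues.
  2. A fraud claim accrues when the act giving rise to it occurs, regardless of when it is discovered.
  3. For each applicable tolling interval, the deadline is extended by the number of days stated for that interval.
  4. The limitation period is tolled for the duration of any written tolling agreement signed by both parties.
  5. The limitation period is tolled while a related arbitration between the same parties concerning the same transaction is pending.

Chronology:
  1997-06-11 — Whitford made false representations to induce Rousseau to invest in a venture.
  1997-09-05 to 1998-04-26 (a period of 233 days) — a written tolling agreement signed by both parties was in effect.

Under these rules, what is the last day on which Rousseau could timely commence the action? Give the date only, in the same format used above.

The limitation period began to run on 1997-06-11.
The untolled deadline — 1 year after 1997-06-11 — is 1998-06-11.
Because the written tolling agreement ran from 1997-09-05 to 1998-04-26, the deadline is extended by 233 days to 1999-01-30.

1999-01-30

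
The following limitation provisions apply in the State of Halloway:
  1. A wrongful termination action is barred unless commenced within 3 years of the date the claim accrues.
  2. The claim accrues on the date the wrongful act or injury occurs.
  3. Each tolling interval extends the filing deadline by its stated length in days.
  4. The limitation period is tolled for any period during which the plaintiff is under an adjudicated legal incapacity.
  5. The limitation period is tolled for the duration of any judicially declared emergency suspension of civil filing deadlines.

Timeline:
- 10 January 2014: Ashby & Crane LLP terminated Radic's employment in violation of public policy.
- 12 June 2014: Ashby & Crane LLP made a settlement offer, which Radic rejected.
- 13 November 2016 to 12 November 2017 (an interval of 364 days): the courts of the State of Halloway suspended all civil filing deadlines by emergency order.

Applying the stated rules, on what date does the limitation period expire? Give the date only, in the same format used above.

The claim accrued on 10 January 2014, when the wrongful act occurred.
Adding the 3 years base period to 10 January 2014 gives a deadline of 10 January 2017, before any tolling.
Because the emergency suspension of filing deadlines ran from 13 November 2016 to 12 November 2017, the deadline is extended by 364 days to 9 January 2018.
None of the other events listed affects the running of the period under the stated rules.

9 January 2018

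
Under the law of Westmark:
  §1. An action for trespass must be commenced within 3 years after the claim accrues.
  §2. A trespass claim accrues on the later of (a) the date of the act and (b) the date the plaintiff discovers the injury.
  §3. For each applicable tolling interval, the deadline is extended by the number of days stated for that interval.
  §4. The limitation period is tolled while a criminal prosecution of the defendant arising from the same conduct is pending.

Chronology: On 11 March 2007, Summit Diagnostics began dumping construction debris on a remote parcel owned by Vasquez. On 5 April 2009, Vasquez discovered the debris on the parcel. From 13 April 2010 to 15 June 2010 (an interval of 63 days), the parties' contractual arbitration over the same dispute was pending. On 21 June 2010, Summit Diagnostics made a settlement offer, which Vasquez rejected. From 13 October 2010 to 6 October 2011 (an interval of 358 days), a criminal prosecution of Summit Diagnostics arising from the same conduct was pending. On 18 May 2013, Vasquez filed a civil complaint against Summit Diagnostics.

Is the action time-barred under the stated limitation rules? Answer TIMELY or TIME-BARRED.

Taking the later of the act (11 March 2007) and discovery (5 April 2009), the claim accrued on 5 April 2009.
Adding the 3 years base period to 5 April 2009 gives a deadline of 5 April 2012, before any tolling.
The period was tolled for 358 days by the pending criminal prosecution (13 October 2010 to 6 October 2011), pushing the deadline to 29 March 2013.
Although a pending arbitration ran from 13 April 2010 to 15 June 2010, the stated rules do not make that a tolling event, so it is disregarded.
The other events in the timeline have no effect on the limitation period under the stated rules.
Filing on 18 May 2013 missed the 29 March 2013 deadline — the action is time-barred.

TIME-BARRED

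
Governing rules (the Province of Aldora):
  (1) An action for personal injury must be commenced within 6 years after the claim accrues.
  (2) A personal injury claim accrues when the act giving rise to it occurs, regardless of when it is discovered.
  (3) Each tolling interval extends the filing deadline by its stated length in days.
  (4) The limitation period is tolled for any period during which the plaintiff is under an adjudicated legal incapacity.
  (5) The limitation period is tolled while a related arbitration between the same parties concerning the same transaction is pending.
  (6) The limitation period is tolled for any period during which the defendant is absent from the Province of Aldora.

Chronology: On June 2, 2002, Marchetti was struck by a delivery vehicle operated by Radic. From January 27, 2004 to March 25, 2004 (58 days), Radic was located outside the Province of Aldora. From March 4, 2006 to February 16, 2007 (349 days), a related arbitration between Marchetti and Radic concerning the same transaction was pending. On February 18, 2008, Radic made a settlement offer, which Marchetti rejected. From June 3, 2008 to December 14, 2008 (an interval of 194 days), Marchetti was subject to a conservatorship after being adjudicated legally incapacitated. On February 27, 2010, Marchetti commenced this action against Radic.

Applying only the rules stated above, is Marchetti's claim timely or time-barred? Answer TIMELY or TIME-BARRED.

TIME-BARRED

The claim accrued on June 2, 2002, when the wrongful act occurred.
6 years from June 2, 2002 is June 2, 2008.
Because the defendant's absence from the jurisdiction ran from January 27, 2004 to March 25, 2004, the deadline is extended by 58 days to July 30, 2008.
The pending related arbitration from March 4, 2006 to February 16, 2007 tolled the period for 349 days, extending the deadline to July 14, 2009.
The period was tolled for 194 days by the plaintiff's legal incapacity (June 3, 2008 to December 14, 2008), pushing the deadline to January 24, 2010.
The other events in the timeline have no effect on the limitation period under the stated rules.
Marchetti filed on February 27, 2010, after the January 24, 2010 deadline, so the action is time-barred.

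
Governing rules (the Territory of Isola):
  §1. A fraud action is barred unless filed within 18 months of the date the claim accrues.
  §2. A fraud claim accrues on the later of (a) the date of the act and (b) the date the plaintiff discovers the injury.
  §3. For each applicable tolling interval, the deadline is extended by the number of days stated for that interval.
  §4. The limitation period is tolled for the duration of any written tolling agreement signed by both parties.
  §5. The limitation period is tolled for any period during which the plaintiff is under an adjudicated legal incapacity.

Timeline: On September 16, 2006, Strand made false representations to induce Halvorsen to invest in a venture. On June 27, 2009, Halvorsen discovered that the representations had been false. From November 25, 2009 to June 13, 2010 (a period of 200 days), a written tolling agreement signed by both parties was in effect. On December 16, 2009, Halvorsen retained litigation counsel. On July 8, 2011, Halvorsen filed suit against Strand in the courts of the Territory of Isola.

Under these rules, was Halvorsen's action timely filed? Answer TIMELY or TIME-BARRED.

TIMELY

Because discovery on June 27, 2009 post-dates the September 16, 2006 act, accrual under the later-of rule falls on June 27, 2009.
The untolled deadline — 18 months after June 27, 2009 — is December 27, 2010.
The period was tolled for 200 days by the written tolling agreement (November 25, 2009 to June 13, 2010), pushing the deadline to July 15, 2011.
None of the other events listed affects the running of the period under the stated rules.
The July 8, 2011 filing precedes the July 15, 2011 deadline; the claim is timely.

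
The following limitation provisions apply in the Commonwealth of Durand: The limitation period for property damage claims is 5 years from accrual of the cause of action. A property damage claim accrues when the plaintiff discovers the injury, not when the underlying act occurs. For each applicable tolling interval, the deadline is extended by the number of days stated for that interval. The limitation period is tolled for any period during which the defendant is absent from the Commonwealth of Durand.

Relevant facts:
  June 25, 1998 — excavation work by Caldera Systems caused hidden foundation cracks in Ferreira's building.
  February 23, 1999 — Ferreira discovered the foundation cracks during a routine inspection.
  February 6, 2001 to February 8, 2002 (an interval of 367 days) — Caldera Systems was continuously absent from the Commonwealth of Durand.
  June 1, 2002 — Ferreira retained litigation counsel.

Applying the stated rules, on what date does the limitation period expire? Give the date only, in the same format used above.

The claim did not accrue until Ferreira discovered the injury on February 23, 1999; the June 25, 1998 act date does not start the clock under the stated rule.
5 years from February 23, 1999 is February 23, 2004.
The defendant's absence from the jurisdiction from February 6, 2001 to February 8, 2002 tolled the period for 367 days, extending the deadline to February 24, 2005.
The other events in the timeline have no effect on the limitation period under the stated rules.

February 24, 2005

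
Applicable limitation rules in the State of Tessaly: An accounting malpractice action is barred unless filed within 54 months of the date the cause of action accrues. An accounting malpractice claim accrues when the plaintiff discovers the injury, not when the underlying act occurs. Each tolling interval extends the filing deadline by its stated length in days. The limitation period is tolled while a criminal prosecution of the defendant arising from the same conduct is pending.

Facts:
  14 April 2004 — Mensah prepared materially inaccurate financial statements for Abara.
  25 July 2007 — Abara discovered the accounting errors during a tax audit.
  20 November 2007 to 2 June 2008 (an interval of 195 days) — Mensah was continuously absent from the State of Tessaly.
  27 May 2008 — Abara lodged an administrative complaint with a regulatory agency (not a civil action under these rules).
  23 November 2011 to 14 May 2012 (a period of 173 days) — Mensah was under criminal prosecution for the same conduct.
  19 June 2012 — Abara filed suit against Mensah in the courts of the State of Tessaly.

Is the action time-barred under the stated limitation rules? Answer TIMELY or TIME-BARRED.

Under the discovery rule, the claim accrued on 25 July 2007, when Abara discovered the injury — not on the 14 April 2004 date of the underlying act.
54 months from 25 July 2007 is 25 January 2012.
The pending criminal prosecution from 23 November 2011 to 14 May 2012 tolled the period for 173 days, extending the deadline to 16 July 2012.
The defendant's absence from the jurisdiction from 20 November 2007 to 2 June 2008 does not toll the period, because no stated rule makes the defendant's absence a tolling event.
None of the other events listed affects the running of the period under the stated rules.
The 19 June 2012 filing precedes the 16 July 2012 deadline; the claim is timely.

TIMELY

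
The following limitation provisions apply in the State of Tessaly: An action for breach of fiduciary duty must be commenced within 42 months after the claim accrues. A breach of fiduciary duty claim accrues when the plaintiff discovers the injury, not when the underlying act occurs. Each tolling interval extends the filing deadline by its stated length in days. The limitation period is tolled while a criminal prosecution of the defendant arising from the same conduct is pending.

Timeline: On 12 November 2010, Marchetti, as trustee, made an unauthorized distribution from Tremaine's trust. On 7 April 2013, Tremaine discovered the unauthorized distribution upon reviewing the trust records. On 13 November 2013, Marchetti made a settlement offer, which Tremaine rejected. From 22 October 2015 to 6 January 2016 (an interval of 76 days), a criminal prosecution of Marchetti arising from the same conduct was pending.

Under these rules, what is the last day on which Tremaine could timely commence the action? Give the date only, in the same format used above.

22 December 2016

Under the discovery rule, the claim accrued on 7 April 2013, when Tremaine discovered the injury — not on the 12 November 2010 date of the underlying act.
42 months from 7 April 2013 is 7 October 2016.
Because the pending criminal prosecution ran from 22 October 2015 to 6 January 2016, the deadline is extended by 76 days to 22 December 2016.
Nothing else in the chronology tolls or restarts the period.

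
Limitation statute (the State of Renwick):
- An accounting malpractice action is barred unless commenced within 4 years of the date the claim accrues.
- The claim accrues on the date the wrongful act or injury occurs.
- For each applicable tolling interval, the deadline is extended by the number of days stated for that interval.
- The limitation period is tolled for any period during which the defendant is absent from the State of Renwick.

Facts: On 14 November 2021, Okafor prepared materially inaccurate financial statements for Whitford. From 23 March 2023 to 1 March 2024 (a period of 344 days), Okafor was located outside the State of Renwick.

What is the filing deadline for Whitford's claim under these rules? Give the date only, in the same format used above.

24 October 2026

The claim accrued on 14 November 2021, the date of the act.
The untolled deadline — 4 years after 14 November 2021 — is 14 November 2025.
Because the defendant's absence from the jurisdiction ran from 23 March 2023 to 1 March 2024, the deadline is extended by 344 days to 24 October 2026.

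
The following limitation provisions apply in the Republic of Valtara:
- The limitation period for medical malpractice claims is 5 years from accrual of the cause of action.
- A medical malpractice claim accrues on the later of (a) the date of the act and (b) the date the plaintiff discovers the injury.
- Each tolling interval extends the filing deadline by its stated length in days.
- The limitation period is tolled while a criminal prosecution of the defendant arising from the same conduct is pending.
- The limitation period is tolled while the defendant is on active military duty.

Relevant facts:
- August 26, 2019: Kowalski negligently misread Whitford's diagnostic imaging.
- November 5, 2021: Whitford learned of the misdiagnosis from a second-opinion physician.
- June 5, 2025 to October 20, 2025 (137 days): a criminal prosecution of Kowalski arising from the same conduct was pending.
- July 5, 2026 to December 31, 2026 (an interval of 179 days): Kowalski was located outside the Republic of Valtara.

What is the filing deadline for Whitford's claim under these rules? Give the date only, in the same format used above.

Because discovery on November 5, 2021 post-dates the August 26, 2019 act, accrual under the later-of rule falls on November 5, 2021.
Adding the 5 years base period to November 5, 2021 gives a deadline of November 5, 2026, before any tolling.
The period was tolled for 137 days by the pending criminal prosecution (June 5, 2025 to October 20, 2025), pushing the deadline to March 22, 2027.
No stated provision tolls the period for the defendant's absence, so the interval from July 5, 2026 to December 31, 2026 has no effect on the deadline.

March 22, 2027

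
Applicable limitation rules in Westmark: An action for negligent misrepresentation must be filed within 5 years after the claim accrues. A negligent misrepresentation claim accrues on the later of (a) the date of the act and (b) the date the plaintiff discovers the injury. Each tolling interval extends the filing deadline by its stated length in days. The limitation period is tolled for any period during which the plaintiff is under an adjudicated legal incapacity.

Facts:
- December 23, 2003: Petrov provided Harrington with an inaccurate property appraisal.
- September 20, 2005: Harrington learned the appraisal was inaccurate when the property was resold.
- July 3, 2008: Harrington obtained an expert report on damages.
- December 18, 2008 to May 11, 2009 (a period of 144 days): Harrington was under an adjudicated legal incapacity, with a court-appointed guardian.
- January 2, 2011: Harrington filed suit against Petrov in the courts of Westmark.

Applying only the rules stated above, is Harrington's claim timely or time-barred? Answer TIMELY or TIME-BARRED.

Because discovery on September 20, 2005 post-dates the December 23, 2003 act, accrual under the later-of rule falls on September 20, 2005.
Adding the 5 years base period to September 20, 2005 gives a deadline of September 20, 2010, before any tolling.
The plaintiff's legal incapacity from December 18, 2008 to May 11, 2009 tolled the period for 144 days, extending the deadline to February 11, 2011.
Nothing else in the chronology tolls or restarts the period.
The January 2, 2011 filing precedes the February 11, 2011 deadline; the claim is timely.

TIMELY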